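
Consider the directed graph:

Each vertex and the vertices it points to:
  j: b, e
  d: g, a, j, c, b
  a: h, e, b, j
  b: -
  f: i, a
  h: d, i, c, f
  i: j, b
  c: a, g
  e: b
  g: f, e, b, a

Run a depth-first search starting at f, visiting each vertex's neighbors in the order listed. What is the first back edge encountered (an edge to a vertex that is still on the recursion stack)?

g->f

DFS from f (visiting each vertex's neighbors in the order listed); mark gray on enter, black on exit:
f gray
  i gray
    j gray
      b gray
      b black
      e gray
        e→b: b black — skip
      e black
    j black
    i→b: b black — skip
  i black
  a gray
    h gray
      d gray
        g gray
          g→f: f is gray → back edge
First back edge: g → f.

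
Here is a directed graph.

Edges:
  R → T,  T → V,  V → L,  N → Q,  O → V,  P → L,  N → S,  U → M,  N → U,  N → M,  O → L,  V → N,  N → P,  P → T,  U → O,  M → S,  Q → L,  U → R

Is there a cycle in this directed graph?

Yes

DFS with white/gray/black marking, starting from O:
O gray
  V gray
    L gray
    L black
    N gray
      U gray
        M gray
          S gray
          S black
        M black
        U→O: O is gray → back edge
Back edge found, so a cycle exists: O → V → N → U → O.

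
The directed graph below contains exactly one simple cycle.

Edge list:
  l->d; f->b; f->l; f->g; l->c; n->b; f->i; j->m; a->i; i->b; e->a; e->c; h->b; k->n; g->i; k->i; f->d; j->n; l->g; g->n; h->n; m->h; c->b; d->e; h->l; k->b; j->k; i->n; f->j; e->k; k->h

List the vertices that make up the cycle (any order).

d, e, h, k, l

DFS with gray/black marking from l:
l gray
  d gray
    e gray
      c gray
        b gray
        b black
      c black
      a gray
        i gray
          i→b: b black — skip
          n gray
            n→b: b black — skip
          n black
        i black
      a black
      k gray
        k→b: b black — skip
        k→i: i black — skip
        h gray
          h→l: l is gray → back edge
Back edge closes the cycle l → d → e → k → h → l; its vertices are {d, e, h, k, l}.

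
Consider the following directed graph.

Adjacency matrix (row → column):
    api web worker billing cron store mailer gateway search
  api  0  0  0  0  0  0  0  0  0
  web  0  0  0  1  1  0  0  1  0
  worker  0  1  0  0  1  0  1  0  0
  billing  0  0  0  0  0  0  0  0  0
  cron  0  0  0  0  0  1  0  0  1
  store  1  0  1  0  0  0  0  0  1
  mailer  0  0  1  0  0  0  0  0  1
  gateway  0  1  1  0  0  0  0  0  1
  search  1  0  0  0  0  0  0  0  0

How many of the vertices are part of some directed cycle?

6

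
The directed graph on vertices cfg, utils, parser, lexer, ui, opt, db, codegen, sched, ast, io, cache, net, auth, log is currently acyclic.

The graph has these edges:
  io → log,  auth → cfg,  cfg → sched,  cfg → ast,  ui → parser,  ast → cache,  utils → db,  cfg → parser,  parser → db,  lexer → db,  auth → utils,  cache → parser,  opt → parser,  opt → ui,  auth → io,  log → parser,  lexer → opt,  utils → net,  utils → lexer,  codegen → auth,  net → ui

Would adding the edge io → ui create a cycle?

No

Adding io→ui creates a cycle iff ui can already reach io.
Explore from ui: no path reaches io. The graph stays acyclic.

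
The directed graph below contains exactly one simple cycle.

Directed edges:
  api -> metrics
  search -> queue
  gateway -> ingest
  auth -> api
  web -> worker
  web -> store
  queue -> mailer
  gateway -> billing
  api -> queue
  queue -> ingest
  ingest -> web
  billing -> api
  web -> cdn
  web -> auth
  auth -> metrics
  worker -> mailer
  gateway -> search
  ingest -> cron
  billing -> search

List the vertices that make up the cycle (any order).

DFS with gray/black marking from ingest:
ingest gray
  cron gray
  cron black
  web gray
    cdn gray
    cdn black
    store gray
    store black
    worker gray
      mailer gray
      mailer black
    worker black
    auth gray
      metrics gray
      metrics black
      api gray
        queue gray
          queue→mailer: mailer black — skip
          queue→ingest: ingest is gray → back edge
Back edge closes the cycle ingest → web → auth → api → queue → ingest; its vertices are {api, web, auth, queue, ingest}.

api, web, auth, queue, ingest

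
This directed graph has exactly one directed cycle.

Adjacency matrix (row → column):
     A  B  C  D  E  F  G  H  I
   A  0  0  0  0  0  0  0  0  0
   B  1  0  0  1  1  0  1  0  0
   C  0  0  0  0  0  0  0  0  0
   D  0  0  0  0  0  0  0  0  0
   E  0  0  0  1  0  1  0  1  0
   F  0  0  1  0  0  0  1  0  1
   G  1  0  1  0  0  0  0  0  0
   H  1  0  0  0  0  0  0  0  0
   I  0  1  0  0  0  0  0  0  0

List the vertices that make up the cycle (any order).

DFS with gray/black marking from B:
B gray
  D gray
  D black
  E gray
    E→D: D black — skip
    H gray
      A gray
      A black
    H black
    F gray
      G gray
        G→A: A black — skip
        C gray
        C black
      G black
      I gray
        I→B: B is gray → back edge
Back edge closes the cycle B → E → F → I → B; its vertices are {B, E, F, I}.

B, E, F, I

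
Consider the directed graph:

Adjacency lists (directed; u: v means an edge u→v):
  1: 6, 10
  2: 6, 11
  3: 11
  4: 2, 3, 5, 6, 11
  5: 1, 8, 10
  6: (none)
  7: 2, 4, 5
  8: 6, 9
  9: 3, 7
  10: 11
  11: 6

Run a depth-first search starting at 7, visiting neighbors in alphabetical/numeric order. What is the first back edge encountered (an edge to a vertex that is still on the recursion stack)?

9→7

DFS from 7 (visiting neighbors in alphabetical/numeric order); mark gray on enter, black on exit:
7 gray
  2 gray
    6 gray
    6 black
    11 gray
      11→6: 6 black — skip
    11 black
  2 black
  4 gray
    4→2: 2 black — skip
    3 gray
      3→11: 11 black — skip
    3 black
    5 gray
      1 gray
        1→6: 6 black — skip
        10 gray
          10→11: 11 black — skip
        10 black
      1 black
      8 gray
        8→6: 6 black — skip
        9 gray
          9→3: 3 black — skip
          9→7: 7 is gray → back edge
First back edge: 9 → 7.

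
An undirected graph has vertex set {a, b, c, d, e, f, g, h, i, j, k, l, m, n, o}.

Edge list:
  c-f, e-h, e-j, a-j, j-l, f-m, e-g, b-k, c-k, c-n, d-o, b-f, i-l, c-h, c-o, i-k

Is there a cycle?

DFS, tracking each vertex's parent; an edge to a visited non-parent vertex closes a cycle.
Start from o:
visit o (parent –)
  visit d (parent o)
    d–o: parent, skip
  visit c (parent o)
    c–o: parent, skip
    visit n (parent c)
      n–c: parent, skip
    visit f (parent c)
      visit m (parent f)
        m–f: parent, skip
      f–c: parent, skip
      visit b (parent f)
        b–f: parent, skip
        visit k (parent b)
          k–c: c visited and ≠ parent → cycle
Cycle: c – f – b – k – c.

Yes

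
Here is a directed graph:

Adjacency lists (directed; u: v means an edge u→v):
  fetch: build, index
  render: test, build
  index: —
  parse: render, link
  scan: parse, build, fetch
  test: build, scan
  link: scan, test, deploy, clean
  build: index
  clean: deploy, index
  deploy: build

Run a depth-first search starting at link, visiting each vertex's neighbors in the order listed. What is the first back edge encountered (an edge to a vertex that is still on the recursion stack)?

test→scan

DFS from link (visiting each vertex's neighbors in the order listed); mark gray on enter, black on exit:
link gray
  scan gray
    parse gray
      render gray
        test gray
          build gray
            index gray
            index black
          build black
          test→scan: scan is gray → back edge
First back edge: test → scan.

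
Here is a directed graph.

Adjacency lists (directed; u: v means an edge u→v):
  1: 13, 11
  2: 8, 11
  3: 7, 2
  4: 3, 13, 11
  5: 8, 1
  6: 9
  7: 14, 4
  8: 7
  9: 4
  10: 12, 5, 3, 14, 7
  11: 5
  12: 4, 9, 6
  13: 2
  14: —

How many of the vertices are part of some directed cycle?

9

A vertex is on a directed cycle iff it belongs to a strongly connected component of size ≥ 2 (or has a self-loop).
The vertices on cycles are {1, 2, 3, 4, 5, 7, 8, 11, 13} — 9 in total.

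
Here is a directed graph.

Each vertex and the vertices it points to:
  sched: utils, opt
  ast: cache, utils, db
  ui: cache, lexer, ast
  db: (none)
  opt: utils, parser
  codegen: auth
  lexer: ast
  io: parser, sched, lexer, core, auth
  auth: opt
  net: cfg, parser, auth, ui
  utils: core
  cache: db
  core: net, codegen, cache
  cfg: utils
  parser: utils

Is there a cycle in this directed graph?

DFS with white/gray/black marking, starting from db:
db gray
db black
sched gray
  utils gray
    core gray
      net gray
        cfg gray
          cfg→utils: utils is gray → back edge
Back edge found, so a cycle exists: utils → core → net → cfg → utils.

Yes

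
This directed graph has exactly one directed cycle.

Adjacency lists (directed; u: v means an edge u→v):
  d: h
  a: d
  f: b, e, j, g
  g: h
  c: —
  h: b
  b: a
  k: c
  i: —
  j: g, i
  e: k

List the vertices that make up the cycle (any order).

a, b, d, h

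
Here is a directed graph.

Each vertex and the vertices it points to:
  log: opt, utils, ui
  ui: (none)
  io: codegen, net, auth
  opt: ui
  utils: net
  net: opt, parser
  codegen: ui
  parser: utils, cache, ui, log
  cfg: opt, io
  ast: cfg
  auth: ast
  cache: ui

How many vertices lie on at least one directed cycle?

8

A vertex is on a directed cycle iff it belongs to a strongly connected component of size ≥ 2 (or has a self-loop).
The vertices on cycles are {io, ast, cfg, log, net, auth, utils, parser} — 8 in total.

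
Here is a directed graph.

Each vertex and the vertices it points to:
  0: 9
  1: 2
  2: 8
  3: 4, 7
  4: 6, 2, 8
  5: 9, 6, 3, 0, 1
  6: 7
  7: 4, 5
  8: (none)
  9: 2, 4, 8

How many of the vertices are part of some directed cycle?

7

A vertex is on a directed cycle iff it belongs to a strongly connected component of size ≥ 2 (or has a self-loop).
The vertices on cycles are {0, 3, 4, 5, 6, 7, 9} — 7 in total.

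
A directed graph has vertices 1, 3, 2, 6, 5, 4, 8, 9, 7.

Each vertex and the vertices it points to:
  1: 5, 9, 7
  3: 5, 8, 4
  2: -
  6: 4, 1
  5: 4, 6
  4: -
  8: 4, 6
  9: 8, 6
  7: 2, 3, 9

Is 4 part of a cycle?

No

4 lies on a cycle iff there is a path from 4 back to itself.
Exploring from 4, it never reaches itself; equivalently, its strongly connected component is a singleton.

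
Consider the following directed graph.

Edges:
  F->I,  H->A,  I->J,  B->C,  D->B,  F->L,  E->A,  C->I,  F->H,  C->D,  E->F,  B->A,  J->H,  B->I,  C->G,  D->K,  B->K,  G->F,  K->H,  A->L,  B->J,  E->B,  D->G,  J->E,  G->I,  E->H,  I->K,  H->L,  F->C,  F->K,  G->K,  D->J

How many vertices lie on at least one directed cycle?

A vertex is on a directed cycle iff it belongs to a strongly connected component of size ≥ 2 (or has a self-loop).
The vertices on cycles are {B, C, D, E, F, G, I, J} — 8 in total.

8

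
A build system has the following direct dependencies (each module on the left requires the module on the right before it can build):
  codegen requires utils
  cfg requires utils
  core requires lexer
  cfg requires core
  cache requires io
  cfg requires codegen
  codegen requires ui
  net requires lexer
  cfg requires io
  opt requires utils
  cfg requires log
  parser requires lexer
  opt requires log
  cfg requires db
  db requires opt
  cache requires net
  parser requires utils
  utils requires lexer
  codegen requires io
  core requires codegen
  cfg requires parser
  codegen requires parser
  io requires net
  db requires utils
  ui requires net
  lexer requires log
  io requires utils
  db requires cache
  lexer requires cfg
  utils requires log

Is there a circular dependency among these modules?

DFS with white/gray/black marking, starting from cache:
cache gray
  io gray
    net gray
      lexer gray
        log gray
        log black
        cfg gray
          cfg→log: log black — skip
          utils gray
            utils→lexer: lexer is gray → back edge
Back edge found, so a cycle exists: lexer → cfg → utils → lexer.

Yes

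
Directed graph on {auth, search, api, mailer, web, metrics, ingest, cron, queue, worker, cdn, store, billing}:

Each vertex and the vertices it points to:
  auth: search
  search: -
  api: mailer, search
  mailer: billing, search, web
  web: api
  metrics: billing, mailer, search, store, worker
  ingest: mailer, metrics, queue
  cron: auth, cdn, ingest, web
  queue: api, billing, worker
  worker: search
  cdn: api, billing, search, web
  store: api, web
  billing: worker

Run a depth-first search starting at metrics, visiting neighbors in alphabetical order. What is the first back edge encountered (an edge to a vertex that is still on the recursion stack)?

DFS from metrics (visiting neighbors in alphabetical order); mark gray on enter, black on exit:
metrics gray
  billing gray
    worker gray
      search gray
      search black
    worker black
  billing black
  mailer gray
    mailer→billing: billing black — skip
    mailer→search: search black — skip
    web gray
      api gray
        api→mailer: mailer is gray → back edge
First back edge: api → mailer.

api→mailer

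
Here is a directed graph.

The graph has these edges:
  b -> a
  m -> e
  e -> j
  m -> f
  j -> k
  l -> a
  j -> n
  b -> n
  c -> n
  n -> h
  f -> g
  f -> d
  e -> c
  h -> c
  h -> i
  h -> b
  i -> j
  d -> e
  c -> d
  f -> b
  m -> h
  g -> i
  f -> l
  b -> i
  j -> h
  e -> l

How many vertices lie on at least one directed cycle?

A vertex is on a directed cycle iff it belongs to a strongly connected component of size ≥ 2 (or has a self-loop).
The vertices on cycles are {b, c, d, e, h, i, j, n} — 8 in total.

8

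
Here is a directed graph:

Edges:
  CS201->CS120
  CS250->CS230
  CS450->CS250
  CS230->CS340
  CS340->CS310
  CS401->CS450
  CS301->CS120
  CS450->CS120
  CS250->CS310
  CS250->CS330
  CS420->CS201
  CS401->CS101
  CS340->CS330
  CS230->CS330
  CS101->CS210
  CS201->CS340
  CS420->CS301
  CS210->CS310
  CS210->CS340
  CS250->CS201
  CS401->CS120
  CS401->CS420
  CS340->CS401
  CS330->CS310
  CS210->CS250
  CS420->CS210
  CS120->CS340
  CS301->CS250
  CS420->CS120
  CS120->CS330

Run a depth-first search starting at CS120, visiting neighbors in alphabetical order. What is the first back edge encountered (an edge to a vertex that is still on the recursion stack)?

CS201->CS120

DFS from CS120 (visiting neighbors in alphabetical order); mark gray on enter, black on exit:
CS120 gray
  CS330 gray
    CS310 gray
    CS310 black
  CS330 black
  CS340 gray
    CS340→CS310: CS310 black — skip
    CS340→CS330: CS330 black — skip
    CS401 gray
      CS101 gray
        CS210 gray
          CS250 gray
            CS201 gray
              CS201→CS120: CS120 is gray → back edge
First back edge: CS201 → CS120.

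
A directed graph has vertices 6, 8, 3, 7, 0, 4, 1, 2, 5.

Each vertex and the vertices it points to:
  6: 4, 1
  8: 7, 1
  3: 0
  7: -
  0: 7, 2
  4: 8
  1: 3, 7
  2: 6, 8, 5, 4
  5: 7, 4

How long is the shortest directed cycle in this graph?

5

For each vertex v, BFS finds the shortest path from v back to v.
The shortest such closed walk is 3 → 0 → 2 → 8 → 1 → 3, length 5.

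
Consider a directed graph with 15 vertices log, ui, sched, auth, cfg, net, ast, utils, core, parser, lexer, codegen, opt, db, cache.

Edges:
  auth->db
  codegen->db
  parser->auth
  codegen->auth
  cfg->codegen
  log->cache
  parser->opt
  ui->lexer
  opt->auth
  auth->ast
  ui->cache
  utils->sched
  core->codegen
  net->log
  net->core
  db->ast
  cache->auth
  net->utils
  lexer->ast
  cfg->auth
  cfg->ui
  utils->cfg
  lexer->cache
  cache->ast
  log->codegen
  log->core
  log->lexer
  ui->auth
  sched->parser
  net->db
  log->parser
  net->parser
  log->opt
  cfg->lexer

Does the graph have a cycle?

No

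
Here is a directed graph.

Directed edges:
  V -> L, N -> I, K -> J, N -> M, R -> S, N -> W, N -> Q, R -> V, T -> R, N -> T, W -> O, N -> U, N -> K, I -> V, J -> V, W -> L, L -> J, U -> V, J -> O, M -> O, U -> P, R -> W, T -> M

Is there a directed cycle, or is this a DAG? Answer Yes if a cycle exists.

Yes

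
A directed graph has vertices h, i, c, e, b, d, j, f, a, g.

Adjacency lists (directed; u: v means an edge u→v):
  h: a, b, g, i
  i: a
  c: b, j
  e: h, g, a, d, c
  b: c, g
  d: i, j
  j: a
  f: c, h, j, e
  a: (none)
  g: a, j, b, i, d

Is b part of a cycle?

Yes

b is on a cycle iff b can reach itself via ≥1 edge.
b → c → b — yes.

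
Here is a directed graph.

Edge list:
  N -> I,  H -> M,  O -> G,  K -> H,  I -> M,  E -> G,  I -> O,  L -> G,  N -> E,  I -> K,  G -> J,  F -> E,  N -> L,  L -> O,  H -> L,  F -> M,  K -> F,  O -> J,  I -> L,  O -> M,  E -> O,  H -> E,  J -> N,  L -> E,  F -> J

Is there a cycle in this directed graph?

Yes

DFS with white/gray/black marking, starting from L:
L gray
  E gray
    G gray
      J gray
        N gray
          N→E: E is gray → back edge
Back edge found, so a cycle exists: E → G → J → N → E.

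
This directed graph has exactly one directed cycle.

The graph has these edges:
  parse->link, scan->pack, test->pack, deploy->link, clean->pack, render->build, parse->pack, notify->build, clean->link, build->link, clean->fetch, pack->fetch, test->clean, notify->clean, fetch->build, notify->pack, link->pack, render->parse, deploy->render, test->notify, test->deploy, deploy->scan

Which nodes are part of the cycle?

link, pack, build, fetch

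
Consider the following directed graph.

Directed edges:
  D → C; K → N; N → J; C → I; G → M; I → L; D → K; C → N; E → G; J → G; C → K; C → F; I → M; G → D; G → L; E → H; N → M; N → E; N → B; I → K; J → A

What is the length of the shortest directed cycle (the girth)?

5

For each vertex v, BFS finds the shortest path from v back to v.
The shortest such closed walk is C → N → J → G → D → C, length 5.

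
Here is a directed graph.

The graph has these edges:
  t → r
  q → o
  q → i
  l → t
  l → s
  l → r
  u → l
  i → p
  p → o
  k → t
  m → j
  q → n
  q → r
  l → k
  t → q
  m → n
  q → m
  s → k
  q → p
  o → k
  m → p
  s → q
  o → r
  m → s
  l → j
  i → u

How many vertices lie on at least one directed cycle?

A vertex is on a directed cycle iff it belongs to a strongly connected component of size ≥ 2 (or has a self-loop).
The vertices on cycles are {i, k, l, m, o, p, q, s, t, u} — 10 in total.

10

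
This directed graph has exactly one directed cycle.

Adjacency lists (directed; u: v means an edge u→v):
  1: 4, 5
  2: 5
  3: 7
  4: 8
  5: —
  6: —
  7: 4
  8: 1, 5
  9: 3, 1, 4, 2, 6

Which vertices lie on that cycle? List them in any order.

DFS with gray/black marking from 1:
1 gray
  4 gray
    8 gray
      8→1: 1 is gray → back edge
Back edge closes the cycle 1 → 4 → 8 → 1; its vertices are {1, 4, 8}.

1, 4, 8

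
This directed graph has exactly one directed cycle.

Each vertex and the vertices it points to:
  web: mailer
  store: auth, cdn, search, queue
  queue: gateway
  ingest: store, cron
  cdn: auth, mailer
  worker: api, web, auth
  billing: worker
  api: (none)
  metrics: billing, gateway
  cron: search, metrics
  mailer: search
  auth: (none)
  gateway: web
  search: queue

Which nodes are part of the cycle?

web, queue, mailer, search, gateway

DFS with gray/black marking from search:
search gray
  queue gray
    gateway gray
      web gray
        mailer gray
          mailer→search: search is gray → back edge
Back edge closes the cycle search → queue → gateway → web → mailer → search; its vertices are {web, queue, mailer, search, gateway}.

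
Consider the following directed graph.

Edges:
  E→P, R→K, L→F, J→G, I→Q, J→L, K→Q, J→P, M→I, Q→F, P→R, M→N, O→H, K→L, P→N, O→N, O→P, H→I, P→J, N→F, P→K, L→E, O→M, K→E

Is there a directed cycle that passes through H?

No

H lies on a cycle iff there is a path from H back to itself.
Exploring from H, it never reaches itself; equivalently, its strongly connected component is a singleton.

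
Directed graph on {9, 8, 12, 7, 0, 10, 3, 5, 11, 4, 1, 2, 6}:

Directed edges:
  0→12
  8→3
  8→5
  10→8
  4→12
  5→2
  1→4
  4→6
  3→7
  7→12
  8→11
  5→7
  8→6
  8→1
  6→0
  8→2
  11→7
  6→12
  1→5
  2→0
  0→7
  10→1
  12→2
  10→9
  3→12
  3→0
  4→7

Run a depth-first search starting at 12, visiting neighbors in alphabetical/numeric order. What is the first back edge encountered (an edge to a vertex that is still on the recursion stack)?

DFS from 12 (visiting neighbors in alphabetical/numeric order); mark gray on enter, black on exit:
12 gray
  2 gray
    0 gray
      7 gray
        7→12: 12 is gray → back edge
First back edge: 7 → 12.

7→12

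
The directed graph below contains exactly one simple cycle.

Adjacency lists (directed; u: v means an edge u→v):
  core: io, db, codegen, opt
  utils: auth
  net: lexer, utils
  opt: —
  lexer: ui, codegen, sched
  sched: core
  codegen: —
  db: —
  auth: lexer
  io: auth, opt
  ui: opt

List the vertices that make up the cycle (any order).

io, auth, core, lexer, sched

DFS with gray/black marking from lexer:
lexer gray
  ui gray
    opt gray
    opt black
  ui black
  codegen gray
  codegen black
  sched gray
    core gray
      io gray
        auth gray
          auth→lexer: lexer is gray → back edge
Back edge closes the cycle lexer → sched → core → io → auth → lexer; its vertices are {io, auth, core, lexer, sched}.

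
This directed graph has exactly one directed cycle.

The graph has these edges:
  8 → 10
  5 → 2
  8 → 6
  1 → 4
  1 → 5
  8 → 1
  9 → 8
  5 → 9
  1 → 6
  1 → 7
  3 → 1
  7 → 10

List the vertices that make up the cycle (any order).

1, 5, 8, 9

DFS with gray/black marking from 1:
1 gray
  7 gray
    10 gray
    10 black
  7 black
  5 gray
    9 gray
      8 gray
        6 gray
        6 black
        8→1: 1 is gray → back edge
Back edge closes the cycle 1 → 5 → 9 → 8 → 1; its vertices are {1, 5, 8, 9}.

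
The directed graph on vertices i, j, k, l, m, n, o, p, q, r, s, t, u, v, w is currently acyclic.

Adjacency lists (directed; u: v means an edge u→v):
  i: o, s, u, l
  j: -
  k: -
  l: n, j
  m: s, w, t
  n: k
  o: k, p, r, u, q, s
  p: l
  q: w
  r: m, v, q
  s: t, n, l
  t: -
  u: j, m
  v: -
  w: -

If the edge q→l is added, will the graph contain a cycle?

No

Adding q→l creates a cycle iff l can already reach q.
Explore from l: no path reaches q. The graph stays acyclic.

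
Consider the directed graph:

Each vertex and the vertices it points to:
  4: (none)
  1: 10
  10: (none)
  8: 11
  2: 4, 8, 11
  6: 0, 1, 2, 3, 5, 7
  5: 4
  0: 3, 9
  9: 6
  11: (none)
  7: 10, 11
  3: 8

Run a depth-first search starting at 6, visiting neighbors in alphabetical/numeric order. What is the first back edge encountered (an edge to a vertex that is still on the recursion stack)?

9->6

DFS from 6 (visiting neighbors in alphabetical/numeric order); mark gray on enter, black on exit:
6 gray
  0 gray
    3 gray
      8 gray
        11 gray
        11 black
      8 black
    3 black
    9 gray
      9→6: 6 is gray → back edge
First back edge: 9 → 6.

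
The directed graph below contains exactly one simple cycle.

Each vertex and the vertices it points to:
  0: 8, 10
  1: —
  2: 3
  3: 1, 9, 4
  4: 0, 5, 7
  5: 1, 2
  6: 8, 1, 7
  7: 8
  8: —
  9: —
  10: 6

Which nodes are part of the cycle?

2, 3, 4, 5

DFS with gray/black marking from 3:
3 gray
  1 gray
  1 black
  9 gray
  9 black
  4 gray
    0 gray
      8 gray
      8 black
      10 gray
        6 gray
          6→8: 8 black — skip
          6→1: 1 black — skip
          7 gray
            7→8: 8 black — skip
          7 black
        6 black
      10 black
    0 black
    5 gray
      5→1: 1 black — skip
      2 gray
        2→3: 3 is gray → back edge
Back edge closes the cycle 3 → 4 → 5 → 2 → 3; its vertices are {2, 3, 4, 5}.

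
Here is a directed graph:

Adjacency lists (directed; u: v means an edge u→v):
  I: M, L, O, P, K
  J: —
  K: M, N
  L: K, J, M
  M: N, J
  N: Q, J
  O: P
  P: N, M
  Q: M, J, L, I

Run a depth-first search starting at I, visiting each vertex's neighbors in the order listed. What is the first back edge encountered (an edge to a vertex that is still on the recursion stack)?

Q→M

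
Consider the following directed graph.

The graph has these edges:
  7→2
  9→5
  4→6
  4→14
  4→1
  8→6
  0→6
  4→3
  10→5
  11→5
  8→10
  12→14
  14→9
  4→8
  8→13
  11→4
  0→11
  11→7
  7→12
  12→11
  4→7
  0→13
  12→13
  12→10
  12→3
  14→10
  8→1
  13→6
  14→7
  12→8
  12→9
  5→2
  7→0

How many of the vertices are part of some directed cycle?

6

A vertex is on a directed cycle iff it belongs to a strongly connected component of size ≥ 2 (or has a self-loop).
The vertices on cycles are {0, 4, 7, 11, 12, 14} — 6 in total.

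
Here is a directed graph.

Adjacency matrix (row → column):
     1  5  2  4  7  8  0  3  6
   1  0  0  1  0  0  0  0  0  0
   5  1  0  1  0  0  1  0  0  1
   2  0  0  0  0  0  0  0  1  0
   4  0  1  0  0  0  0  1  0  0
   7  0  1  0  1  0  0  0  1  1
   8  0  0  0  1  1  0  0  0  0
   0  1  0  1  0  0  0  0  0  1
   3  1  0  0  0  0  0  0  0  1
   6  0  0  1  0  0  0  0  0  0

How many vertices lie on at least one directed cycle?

8

A vertex is on a directed cycle iff it belongs to a strongly connected component of size ≥ 2 (or has a self-loop).
The vertices on cycles are {1, 2, 3, 4, 5, 6, 7, 8} — 8 in total.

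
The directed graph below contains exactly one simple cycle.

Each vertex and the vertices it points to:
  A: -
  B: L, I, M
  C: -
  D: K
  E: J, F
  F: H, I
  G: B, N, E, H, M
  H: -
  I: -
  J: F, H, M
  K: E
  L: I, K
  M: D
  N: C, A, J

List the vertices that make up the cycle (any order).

DFS with gray/black marking from E:
E gray
  J gray
    F gray
      H gray
      H black
      I gray
      I black
    F black
    J→H: H black — skip
    M gray
      D gray
        K gray
          K→E: E is gray → back edge
Back edge closes the cycle E → J → M → D → K → E; its vertices are {D, E, J, K, M}.

D, E, J, K, M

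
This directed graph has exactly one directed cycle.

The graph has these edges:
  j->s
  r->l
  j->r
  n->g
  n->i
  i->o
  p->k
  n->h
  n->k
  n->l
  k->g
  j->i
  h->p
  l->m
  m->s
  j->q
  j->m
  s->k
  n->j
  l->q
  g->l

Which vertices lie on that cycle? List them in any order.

g, k, l, m, s

DFS with gray/black marking from g:
g gray
  l gray
    m gray
      s gray
        k gray
          k→g: g is gray → back edge
Back edge closes the cycle g → l → m → s → k → g; its vertices are {g, k, l, m, s}.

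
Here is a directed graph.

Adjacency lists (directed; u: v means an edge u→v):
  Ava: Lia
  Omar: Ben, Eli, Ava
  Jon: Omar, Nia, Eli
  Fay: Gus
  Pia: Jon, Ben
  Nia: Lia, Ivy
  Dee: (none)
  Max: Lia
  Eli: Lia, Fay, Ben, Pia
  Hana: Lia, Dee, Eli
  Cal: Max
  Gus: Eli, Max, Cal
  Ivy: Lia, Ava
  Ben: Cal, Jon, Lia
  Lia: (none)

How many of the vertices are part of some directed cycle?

A vertex is on a directed cycle iff it belongs to a strongly connected component of size ≥ 2 (or has a self-loop).
The vertices on cycles are {Ben, Eli, Fay, Gus, Jon, Pia, Omar} — 7 in total.

7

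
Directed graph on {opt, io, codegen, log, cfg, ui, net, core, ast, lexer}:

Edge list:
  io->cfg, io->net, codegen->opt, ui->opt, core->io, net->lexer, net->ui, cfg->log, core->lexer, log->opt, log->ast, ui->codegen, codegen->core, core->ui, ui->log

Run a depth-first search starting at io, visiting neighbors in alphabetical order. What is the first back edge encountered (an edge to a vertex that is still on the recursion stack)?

DFS from io (visiting neighbors in alphabetical order); mark gray on enter, black on exit:
io gray
  cfg gray
    log gray
      ast gray
      ast black
      opt gray
      opt black
    log black
  cfg black
  net gray
    lexer gray
    lexer black
    ui gray
      codegen gray
        core gray
          core→io: io is gray → back edge
First back edge: core → io.

core->io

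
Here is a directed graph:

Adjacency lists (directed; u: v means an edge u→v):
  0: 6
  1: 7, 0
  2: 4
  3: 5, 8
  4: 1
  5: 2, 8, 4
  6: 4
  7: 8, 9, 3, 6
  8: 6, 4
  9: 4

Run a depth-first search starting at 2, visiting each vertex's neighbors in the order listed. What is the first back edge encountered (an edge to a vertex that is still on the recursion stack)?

6→4

DFS from 2 (visiting each vertex's neighbors in the order listed); mark gray on enter, black on exit:
2 gray
  4 gray
    1 gray
      7 gray
        8 gray
          6 gray
            6→4: 4 is gray → back edge
First back edge: 6 → 4.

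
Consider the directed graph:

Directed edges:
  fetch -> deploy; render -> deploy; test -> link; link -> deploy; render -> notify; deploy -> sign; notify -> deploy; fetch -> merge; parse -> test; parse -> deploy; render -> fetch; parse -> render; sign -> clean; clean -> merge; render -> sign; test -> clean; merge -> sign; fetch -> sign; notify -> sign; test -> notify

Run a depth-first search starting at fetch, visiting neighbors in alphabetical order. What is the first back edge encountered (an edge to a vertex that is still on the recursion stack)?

DFS from fetch (visiting neighbors in alphabetical order); mark gray on enter, black on exit:
fetch gray
  deploy gray
    sign gray
      clean gray
        merge gray
          merge→sign: sign is gray → back edge
First back edge: merge → sign.

merge→sign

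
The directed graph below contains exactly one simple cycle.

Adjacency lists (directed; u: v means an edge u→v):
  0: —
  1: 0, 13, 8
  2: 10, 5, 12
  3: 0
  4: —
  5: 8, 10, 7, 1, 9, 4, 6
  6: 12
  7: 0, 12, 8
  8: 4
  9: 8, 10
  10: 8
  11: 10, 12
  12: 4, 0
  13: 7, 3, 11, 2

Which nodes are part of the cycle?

1, 2, 5, 13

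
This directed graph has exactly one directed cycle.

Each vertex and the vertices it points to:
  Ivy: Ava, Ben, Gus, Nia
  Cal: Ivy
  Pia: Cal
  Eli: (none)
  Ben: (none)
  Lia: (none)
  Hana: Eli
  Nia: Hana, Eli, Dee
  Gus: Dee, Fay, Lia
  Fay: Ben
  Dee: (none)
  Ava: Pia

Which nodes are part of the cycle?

Ava, Cal, Ivy, Pia

DFS with gray/black marking from Ivy:
Ivy gray
  Ava gray
    Pia gray
      Cal gray
        Cal→Ivy: Ivy is gray → back edge
Back edge closes the cycle Ivy → Ava → Pia → Cal → Ivy; its vertices are {Ava, Cal, Ivy, Pia}.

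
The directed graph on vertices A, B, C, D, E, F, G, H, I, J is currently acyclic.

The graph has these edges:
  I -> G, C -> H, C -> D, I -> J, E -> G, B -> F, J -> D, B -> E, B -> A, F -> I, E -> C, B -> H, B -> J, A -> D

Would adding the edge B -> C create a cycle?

No

Adding B→C creates a cycle iff C can already reach B.
Explore from C: no path reaches B. The graph stays acyclic.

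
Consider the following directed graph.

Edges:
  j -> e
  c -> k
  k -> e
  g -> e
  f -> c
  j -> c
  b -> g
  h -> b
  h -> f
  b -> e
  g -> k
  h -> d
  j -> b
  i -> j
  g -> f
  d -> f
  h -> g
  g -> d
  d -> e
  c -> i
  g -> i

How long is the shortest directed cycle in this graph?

For each vertex v, BFS finds the shortest path from v back to v.
The shortest such closed walk is i → j → c → i, length 3.

3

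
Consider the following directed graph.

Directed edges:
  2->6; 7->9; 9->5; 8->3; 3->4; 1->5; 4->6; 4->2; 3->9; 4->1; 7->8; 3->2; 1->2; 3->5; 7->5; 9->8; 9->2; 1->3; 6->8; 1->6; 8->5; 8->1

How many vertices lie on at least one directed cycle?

7

A vertex is on a directed cycle iff it belongs to a strongly connected component of size ≥ 2 (or has a self-loop).
The vertices on cycles are {1, 2, 3, 4, 6, 8, 9} — 7 in total.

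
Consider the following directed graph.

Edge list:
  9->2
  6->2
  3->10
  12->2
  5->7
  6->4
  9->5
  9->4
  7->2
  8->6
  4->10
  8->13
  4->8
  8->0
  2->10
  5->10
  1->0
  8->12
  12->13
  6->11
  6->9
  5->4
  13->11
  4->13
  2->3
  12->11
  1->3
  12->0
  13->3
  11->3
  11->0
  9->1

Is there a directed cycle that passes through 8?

8 is on a cycle iff 8 can reach itself via ≥1 edge.
8 → 6 → 4 → 8 — yes.

Yes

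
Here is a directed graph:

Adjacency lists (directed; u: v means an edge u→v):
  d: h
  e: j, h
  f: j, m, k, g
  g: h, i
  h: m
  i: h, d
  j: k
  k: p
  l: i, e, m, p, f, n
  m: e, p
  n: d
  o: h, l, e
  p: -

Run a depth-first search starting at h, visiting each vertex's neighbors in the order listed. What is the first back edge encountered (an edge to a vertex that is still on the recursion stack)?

e→h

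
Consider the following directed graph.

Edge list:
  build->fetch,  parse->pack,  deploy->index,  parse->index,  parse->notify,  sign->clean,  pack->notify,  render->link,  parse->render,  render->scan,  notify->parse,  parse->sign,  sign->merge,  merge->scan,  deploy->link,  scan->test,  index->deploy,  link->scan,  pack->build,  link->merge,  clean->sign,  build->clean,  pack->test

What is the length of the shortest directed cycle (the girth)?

2

For each vertex v, BFS finds the shortest path from v back to v.
The shortest such closed walk is parse → notify → parse, length 2.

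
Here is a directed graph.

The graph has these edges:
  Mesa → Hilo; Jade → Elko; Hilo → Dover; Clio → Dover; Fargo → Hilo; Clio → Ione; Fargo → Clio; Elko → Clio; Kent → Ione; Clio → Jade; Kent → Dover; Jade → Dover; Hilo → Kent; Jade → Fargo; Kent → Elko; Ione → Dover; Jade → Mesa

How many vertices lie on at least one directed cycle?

7

A vertex is on a directed cycle iff it belongs to a strongly connected component of size ≥ 2 (or has a self-loop).
The vertices on cycles are {Clio, Elko, Hilo, Jade, Kent, Mesa, Fargo} — 7 in total.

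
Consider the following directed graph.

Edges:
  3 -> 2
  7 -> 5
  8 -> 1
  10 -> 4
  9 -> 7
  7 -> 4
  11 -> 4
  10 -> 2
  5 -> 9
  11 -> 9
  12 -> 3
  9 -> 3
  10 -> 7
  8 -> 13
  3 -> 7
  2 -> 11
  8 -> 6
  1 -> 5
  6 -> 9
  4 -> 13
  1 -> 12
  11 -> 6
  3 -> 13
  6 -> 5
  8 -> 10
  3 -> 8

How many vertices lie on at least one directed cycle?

11

A vertex is on a directed cycle iff it belongs to a strongly connected component of size ≥ 2 (or has a self-loop).
The vertices on cycles are {1, 2, 3, 5, 6, 7, 8, 9, 10, 11, 12} — 11 in total.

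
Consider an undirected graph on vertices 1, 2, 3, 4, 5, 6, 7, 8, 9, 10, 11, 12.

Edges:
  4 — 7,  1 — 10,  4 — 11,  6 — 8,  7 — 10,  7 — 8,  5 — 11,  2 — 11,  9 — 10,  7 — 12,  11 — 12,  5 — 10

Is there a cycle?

Yes

DFS, tracking each vertex's parent; an edge to a visited non-parent vertex closes a cycle.
Start from 4:
visit 4 (parent –)
  visit 7 (parent 4)
    visit 8 (parent 7)
      8–7: parent, skip
      visit 6 (parent 8)
        6–8: parent, skip
    visit 12 (parent 7)
      visit 11 (parent 12)
        11–4: 4 visited and ≠ parent → cycle
Cycle: 4 – 7 – 12 – 11 – 4.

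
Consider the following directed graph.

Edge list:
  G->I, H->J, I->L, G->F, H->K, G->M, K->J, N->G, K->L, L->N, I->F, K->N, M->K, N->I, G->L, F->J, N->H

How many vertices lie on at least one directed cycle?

A vertex is on a directed cycle iff it belongs to a strongly connected component of size ≥ 2 (or has a self-loop).
The vertices on cycles are {G, H, I, K, L, M, N} — 7 in total.

7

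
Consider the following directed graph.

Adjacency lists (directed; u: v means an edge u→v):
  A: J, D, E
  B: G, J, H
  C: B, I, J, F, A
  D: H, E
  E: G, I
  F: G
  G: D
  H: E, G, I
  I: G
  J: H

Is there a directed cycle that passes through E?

Yes

E is on a cycle iff E can reach itself via ≥1 edge.
E → G → D → E — yes.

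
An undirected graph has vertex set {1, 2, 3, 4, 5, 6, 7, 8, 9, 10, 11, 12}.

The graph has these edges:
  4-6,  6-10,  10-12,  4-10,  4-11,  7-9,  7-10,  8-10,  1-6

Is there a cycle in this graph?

DFS, tracking each vertex's parent; an edge to a visited non-parent vertex closes a cycle.
Start from 4:
visit 4 (parent –)
  visit 11 (parent 4)
    11–4: parent, skip
  visit 6 (parent 4)
    visit 10 (parent 6)
      visit 7 (parent 10)
        7–10: parent, skip
        visit 9 (parent 7)
          9–7: parent, skip
      10–4: 4 visited and ≠ parent → cycle
Cycle: 4 – 6 – 10 – 4.

Yes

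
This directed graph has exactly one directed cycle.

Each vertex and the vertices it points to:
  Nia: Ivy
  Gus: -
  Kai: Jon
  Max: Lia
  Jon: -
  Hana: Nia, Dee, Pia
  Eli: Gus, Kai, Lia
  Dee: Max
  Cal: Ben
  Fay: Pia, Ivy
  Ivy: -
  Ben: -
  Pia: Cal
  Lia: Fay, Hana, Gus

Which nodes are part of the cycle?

Dee, Lia, Max, Hana

DFS with gray/black marking from Lia:
Lia gray
  Fay gray
    Pia gray
      Cal gray
        Ben gray
        Ben black
      Cal black
    Pia black
    Ivy gray
    Ivy black
  Fay black
  Hana gray
    Nia gray
      Nia→Ivy: Ivy black — skip
    Nia black
    Dee gray
      Max gray
        Max→Lia: Lia is gray → back edge
Back edge closes the cycle Lia → Hana → Dee → Max → Lia; its vertices are {Dee, Lia, Max, Hana}.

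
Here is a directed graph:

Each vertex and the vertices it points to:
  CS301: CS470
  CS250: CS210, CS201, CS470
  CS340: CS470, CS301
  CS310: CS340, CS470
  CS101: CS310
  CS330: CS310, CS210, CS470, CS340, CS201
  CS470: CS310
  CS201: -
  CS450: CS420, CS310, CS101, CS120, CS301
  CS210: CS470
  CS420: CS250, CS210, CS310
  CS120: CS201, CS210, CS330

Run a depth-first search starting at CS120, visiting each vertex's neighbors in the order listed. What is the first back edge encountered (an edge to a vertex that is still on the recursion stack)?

DFS from CS120 (visiting each vertex's neighbors in the order listed); mark gray on enter, black on exit:
CS120 gray
  CS201 gray
  CS201 black
  CS210 gray
    CS470 gray
      CS310 gray
        CS340 gray
          CS340→CS470: CS470 is gray → back edge
First back edge: CS340 → CS470.

CS340→CS470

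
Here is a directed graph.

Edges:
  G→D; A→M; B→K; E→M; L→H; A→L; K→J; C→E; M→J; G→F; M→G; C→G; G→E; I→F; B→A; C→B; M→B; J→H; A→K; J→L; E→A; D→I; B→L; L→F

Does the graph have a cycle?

Yes

DFS with white/gray/black marking, starting from G:
G gray
  F gray
  F black
  E gray
    M gray
      M→G: G is gray → back edge
Back edge found, so a cycle exists: G → E → M → G.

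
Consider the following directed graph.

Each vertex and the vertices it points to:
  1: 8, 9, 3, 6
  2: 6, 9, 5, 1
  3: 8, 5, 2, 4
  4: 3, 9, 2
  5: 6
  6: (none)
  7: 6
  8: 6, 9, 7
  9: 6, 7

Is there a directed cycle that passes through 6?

No

6 lies on a cycle iff there is a path from 6 back to itself.
Exploring from 6, it never reaches itself; equivalently, its strongly connected component is a singleton.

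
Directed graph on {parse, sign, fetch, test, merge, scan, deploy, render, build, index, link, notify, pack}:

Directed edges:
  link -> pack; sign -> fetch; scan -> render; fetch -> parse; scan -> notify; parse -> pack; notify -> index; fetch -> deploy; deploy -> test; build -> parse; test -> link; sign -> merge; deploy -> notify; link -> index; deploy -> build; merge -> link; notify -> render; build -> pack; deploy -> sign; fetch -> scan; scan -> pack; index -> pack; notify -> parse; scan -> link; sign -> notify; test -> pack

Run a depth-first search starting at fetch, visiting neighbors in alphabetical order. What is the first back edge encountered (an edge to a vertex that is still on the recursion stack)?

sign→fetch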